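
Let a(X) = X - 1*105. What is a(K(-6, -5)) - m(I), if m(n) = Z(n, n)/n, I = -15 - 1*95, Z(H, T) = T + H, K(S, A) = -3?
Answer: -110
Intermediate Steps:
Z(H, T) = H + T
a(X) = -105 + X (a(X) = X - 105 = -105 + X)
I = -110 (I = -15 - 95 = -110)
m(n) = 2 (m(n) = (n + n)/n = (2*n)/n = 2)
a(K(-6, -5)) - m(I) = (-105 - 3) - 1*2 = -108 - 2 = -110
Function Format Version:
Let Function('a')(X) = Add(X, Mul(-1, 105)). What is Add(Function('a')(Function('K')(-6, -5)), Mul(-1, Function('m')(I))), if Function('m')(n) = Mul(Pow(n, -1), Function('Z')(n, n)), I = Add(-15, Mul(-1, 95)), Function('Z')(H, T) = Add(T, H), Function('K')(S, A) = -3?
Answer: -110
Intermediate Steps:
Function('Z')(H, T) = Add(H, T)
Function('a')(X) = Add(-105, X) (Function('a')(X) = Add(X, -105) = Add(-105, X))
I = -110 (I = Add(-15, -95) = -110)
Function('m')(n) = 2 (Function('m')(n) = Mul(Pow(n, -1), Add(n, n)) = Mul(Pow(n, -1), Mul(2, n)) = 2)
Add(Function('a')(Function('K')(-6, -5)), Mul(-1, Function('m')(I))) = Add(Add(-105, -3), Mul(-1, 2)) = Add(-108, -2) = -110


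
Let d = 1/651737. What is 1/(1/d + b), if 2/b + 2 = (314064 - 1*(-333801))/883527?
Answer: 373063/243138371413 ≈ 1.5344e-6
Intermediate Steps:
d = 1/651737 ≈ 1.5344e-6
b = -589018/373063 (b = 2/(-2 + (314064 - 1*(-333801))/883527) = 2/(-2 + (314064 + 333801)*(1/883527)) = 2/(-2 + 647865*(1/883527)) = 2/(-2 + 215955/294509) = 2/(-373063/294509) = 2*(-294509/373063) = -589018/373063 ≈ -1.5789)
1/(1/d + b) = 1/(1/(1/651737) - 589018/373063) = 1/(651737 - 589018/373063) = 1/(243138371413/373063) = 373063/243138371413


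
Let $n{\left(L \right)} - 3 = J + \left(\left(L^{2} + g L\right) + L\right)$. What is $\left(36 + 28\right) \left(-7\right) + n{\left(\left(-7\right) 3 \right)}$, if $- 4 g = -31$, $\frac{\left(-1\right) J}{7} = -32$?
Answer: $\frac{145}{4} \approx 36.25$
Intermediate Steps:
$J = 224$ ($J = \left(-7\right) \left(-32\right) = 224$)
$g = \frac{31}{4}$ ($g = \left(- \frac{1}{4}\right) \left(-31\right) = \frac{31}{4} \approx 7.75$)
$n{\left(L \right)} = 227 + L^{2} + \frac{35 L}{4}$ ($n{\left(L \right)} = 3 + \left(224 + \left(\left(L^{2} + \frac{31 L}{4}\right) + L\right)\right) = 3 + \left(224 + \left(L^{2} + \frac{35 L}{4}\right)\right) = 3 + \left(224 + L^{2} + \frac{35 L}{4}\right) = 227 + L^{2} + \frac{35 L}{4}$)
$\left(36 + 28\right) \left(-7\right) + n{\left(\left(-7\right) 3 \right)} = \left(36 + 28\right) \left(-7\right) + \left(227 + \left(\left(-7\right) 3\right)^{2} + \frac{35 \left(\left(-7\right) 3\right)}{4}\right) = 64 \left(-7\right) + \left(227 + \left(-21\right)^{2} + \frac{35}{4} \left(-21\right)\right) = -448 + \left(227 + 441 - \frac{735}{4}\right) = -448 + \frac{1937}{4} = \frac{145}{4}$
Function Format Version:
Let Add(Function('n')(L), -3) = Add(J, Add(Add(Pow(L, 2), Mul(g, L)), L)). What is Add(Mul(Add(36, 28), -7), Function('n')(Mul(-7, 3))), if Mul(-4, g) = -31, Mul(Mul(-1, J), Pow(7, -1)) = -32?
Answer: Rational(145, 4) ≈ 36.250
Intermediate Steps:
J = 224 (J = Mul(-7, -32) = 224)
g = Rational(31, 4) (g = Mul(Rational(-1, 4), -31) = Rational(31, 4) ≈ 7.7500)
Function('n')(L) = Add(227, Pow(L, 2), Mul(Rational(35, 4), L)) (Function('n')(L) = Add(3, Add(224, Add(Add(Pow(L, 2), Mul(Rational(31, 4), L)), L))) = Add(3, Add(224, Add(Pow(L, 2), Mul(Rational(35, 4), L)))) = Add(3, Add(224, Pow(L, 2), Mul(Rational(35, 4), L))) = Add(227, Pow(L, 2), Mul(Rational(35, 4), L)))
Add(Mul(Add(36, 28), -7), Function('n')(Mul(-7, 3))) = Add(Mul(Add(36, 28), -7), Add(227, Pow(Mul(-7, 3), 2), Mul(Rational(35, 4), Mul(-7, 3)))) = Add(Mul(64, -7), Add(227, Pow(-21, 2), Mul(Rational(35, 4), -21))) = Add(-448, Add(227, 441, Rational(-735, 4))) = Add(-448, Rational(1937, 4)) = Rational(145, 4)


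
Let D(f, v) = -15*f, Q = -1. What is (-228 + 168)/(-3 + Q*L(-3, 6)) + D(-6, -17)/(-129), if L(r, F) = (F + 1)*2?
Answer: 2070/731 ≈ 2.8317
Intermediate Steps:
L(r, F) = 2 + 2*F (L(r, F) = (1 + F)*2 = 2 + 2*F)
(-228 + 168)/(-3 + Q*L(-3, 6)) + D(-6, -17)/(-129) = (-228 + 168)/(-3 - (2 + 2*6)) - 15*(-6)/(-129) = -60/(-3 - (2 + 12)) + 90*(-1/129) = -60/(-3 - 1*14) - 30/43 = -60/(-3 - 14) - 30/43 = -60/(-17) - 30/43 = -60*(-1/17) - 30/43 = 60/17 - 30/43 = 2070/731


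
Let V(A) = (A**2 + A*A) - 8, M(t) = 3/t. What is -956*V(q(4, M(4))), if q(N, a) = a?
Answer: 13145/2 ≈ 6572.5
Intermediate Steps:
V(A) = -8 + 2*A**2 (V(A) = (A**2 + A**2) - 8 = 2*A**2 - 8 = -8 + 2*A**2)
-956*V(q(4, M(4))) = -956*(-8 + 2*(3/4)**2) = -956*(-8 + 2*(9/16)) = -956*(-8 + 9/8) = -956*(-55/8) = 13145/2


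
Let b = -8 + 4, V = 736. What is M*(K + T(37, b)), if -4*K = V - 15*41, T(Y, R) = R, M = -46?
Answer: 3151/2 ≈ 1575.5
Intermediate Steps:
b = -4
K = -121/4 (K = -(736 - 15*41)/4 = -(736 - 615)/4 = -1/4*121 = -121/4 ≈ -30.250)
M*(K + T(37, b)) = -46*(-121/4 - 4) = -46*(-137/4) = 3151/2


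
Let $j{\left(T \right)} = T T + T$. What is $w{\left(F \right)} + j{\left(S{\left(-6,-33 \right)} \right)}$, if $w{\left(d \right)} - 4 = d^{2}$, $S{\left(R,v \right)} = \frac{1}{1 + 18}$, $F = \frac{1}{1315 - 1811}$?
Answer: $\frac{360167785}{88811776} \approx 4.0554$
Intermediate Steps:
$F = - \frac{1}{496}$ ($F = \frac{1}{-496} = - \frac{1}{496} \approx -0.0020161$)
$S{\left(R,v \right)} = \frac{1}{19}$
$j{\left(T \right)} = T + T^{2}$ ($j{\left(T \right)} = T^{2} + T = T + T^{2}$)
$w{\left(d \right)} = 4 + d^{2}$
$w{\left(F \right)} + j{\left(S{\left(-6,-33 \right)} \right)} = \left(4 + \left(- \frac{1}{496}\right)^{2}\right) + \frac{1 + \frac{1}{19}}{19} = \left(4 + \frac{1}{246016}\right) + \frac{1}{19} \cdot \frac{20}{19} = \frac{984065}{246016} + \frac{20}{361} = \frac{360167785}{88811776}$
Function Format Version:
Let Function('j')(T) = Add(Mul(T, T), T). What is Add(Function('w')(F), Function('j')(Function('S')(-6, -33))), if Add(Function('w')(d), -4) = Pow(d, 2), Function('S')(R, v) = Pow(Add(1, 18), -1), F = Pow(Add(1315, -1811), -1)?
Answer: Rational(360167785, 88811776) ≈ 4.0554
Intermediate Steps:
F = Rational(-1, 496) (F = Pow(-496, -1) = Rational(-1, 496) ≈ -0.0020161)
Function('S')(R, v) = Rational(1, 19) (Function('S')(R, v) = Pow(19, -1) = Rational(1, 19))
Function('j')(T) = Add(T, Pow(T, 2)) (Function('j')(T) = Add(Pow(T, 2), T) = Add(T, Pow(T, 2)))
Function('w')(d) = Add(4, Pow(d, 2))
Add(Function('w')(F), Function('j')(Function('S')(-6, -33))) = Add(Add(4, Pow(Rational(-1, 496), 2)), Mul(Rational(1, 19), Add(1, Rational(1, 19)))) = Add(Add(4, Rational(1, 246016)), Mul(Rational(1, 19), Rational(20, 19))) = Add(Rational(984065, 246016), Rational(20, 361)) = Rational(360167785, 88811776)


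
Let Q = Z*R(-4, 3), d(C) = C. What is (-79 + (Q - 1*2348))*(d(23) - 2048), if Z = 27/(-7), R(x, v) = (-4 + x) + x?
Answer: 33746625/7 ≈ 4.8209e+6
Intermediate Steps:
R(x, v) = -4 + 2*x
Z = -27/7 (Z = 27*(-⅐) = -27/7 ≈ -3.8571)
Q = 324/7 (Q = -27*(-4 + 2*(-4))/7 = -27*(-4 - 8)/7 = -27/7*(-12) = 324/7 ≈ 46.286)
(-79 + (Q - 1*2348))*(d(23) - 2048) = (-79 + (324/7 - 1*2348))*(23 - 2048) = (-79 + (324/7 - 2348))*(-2025) = (-79 - 16112/7)*(-2025) = -16665/7*(-2025) = 33746625/7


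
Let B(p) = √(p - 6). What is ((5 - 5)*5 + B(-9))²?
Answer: -15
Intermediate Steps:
B(p) = √(-6 + p)
((5 - 5)*5 + B(-9))² = ((5 - 5)*5 + √(-6 - 9))² = (0*5 + √(-15))² = (0 + I*√15)² = (I*√15)² = -15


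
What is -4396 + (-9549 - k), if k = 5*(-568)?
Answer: -11105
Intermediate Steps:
k = -2840
-4396 + (-9549 - k) = -4396 + (-9549 - 1*(-2840)) = -4396 + (-9549 + 2840) = -4396 - 6709 = -11105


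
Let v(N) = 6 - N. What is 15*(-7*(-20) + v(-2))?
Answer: 2220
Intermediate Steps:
15*(-7*(-20) + v(-2)) = 15*(-7*(-20) + (6 - 1*(-2))) = 15*(140 + (6 + 2)) = 15*(140 + 8) = 15*148 = 2220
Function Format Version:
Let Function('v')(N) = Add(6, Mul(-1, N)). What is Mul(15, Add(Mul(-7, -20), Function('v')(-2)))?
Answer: 2220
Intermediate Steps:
Mul(15, Add(Mul(-7, -20), Function('v')(-2))) = Mul(15, Add(Mul(-7, -20), Add(6, Mul(-1, -2)))) = Mul(15, Add(140, Add(6, 2))) = Mul(15, Add(140, 8)) = Mul(15, 148) = 2220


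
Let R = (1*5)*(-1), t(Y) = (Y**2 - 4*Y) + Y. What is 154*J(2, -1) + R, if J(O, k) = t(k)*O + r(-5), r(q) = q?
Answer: 457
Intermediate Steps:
t(Y) = Y**2 - 3*Y
J(O, k) = -5 + O*k*(-3 + k) (J(O, k) = (k*(-3 + k))*O - 5 = O*k*(-3 + k) - 5 = -5 + O*k*(-3 + k))
R = -5 (R = 5*(-1) = -5)
154*J(2, -1) + R = 154*(-5 + 2*(-1)*(-3 - 1)) - 5 = 154*(-5 + 2*(-1)*(-4)) - 5 = 154*(-5 + 8) - 5 = 154*3 - 5 = 462 - 5 = 457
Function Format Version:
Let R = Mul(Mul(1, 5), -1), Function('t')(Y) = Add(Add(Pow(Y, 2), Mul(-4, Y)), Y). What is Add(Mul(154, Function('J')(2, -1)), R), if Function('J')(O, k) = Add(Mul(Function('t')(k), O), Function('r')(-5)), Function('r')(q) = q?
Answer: 457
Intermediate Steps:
Function('t')(Y) = Add(Pow(Y, 2), Mul(-3, Y))
Function('J')(O, k) = Add(-5, Mul(O, k, Add(-3, k))) (Function('J')(O, k) = Add(Mul(Mul(k, Add(-3, k)), O), -5) = Add(Mul(O, k, Add(-3, k)), -5) = Add(-5, Mul(O, k, Add(-3, k))))
R = -5 (R = Mul(5, -1) = -5)
Add(Mul(154, Function('J')(2, -1)), R) = Add(Mul(154, Add(-5, Mul(2, -1, Add(-3, -1)))), -5) = Add(Mul(154, Add(-5, Mul(2, -1, -4))), -5) = Add(Mul(154, Add(-5, 8)), -5) = Add(Mul(154, 3), -5) = Add(462, -5) = 457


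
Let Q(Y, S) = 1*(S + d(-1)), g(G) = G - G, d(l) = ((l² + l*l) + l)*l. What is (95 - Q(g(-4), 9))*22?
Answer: 1914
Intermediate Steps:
d(l) = l*(l + 2*l²) (d(l) = ((l² + l²) + l)*l = (2*l² + l)*l = (l + 2*l²)*l = l*(l + 2*l²))
g(G) = 0
Q(Y, S) = -1 + S (Q(Y, S) = 1*(S + (-1)²*(1 + 2*(-1))) = 1*(S + 1*(1 - 2)) = 1*(S + 1*(-1)) = 1*(S - 1) = 1*(-1 + S) = -1 + S)
(95 - Q(g(-4), 9))*22 = (95 - (-1 + 9))*22 = (95 - 1*8)*22 = (95 - 8)*22 = 87*22 = 1914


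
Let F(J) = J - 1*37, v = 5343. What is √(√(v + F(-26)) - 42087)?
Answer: √(-42087 + 4*√330) ≈ 204.97*I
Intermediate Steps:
F(J) = -37 + J (F(J) = J - 37 = -37 + J)
√(√(v + F(-26)) - 42087) = √(√(5343 + (-37 - 26)) - 42087) = √(√(5343 - 63) - 42087) = √(√5280 - 42087) = √(4*√330 - 42087) = √(-42087 + 4*√330)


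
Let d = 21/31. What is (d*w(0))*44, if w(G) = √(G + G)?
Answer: 0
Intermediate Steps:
d = 21/31 (d = 21*(1/31) = 21/31 ≈ 0.67742)
w(G) = √2*√G (w(G) = √(2*G) = √2*√G)
(d*w(0))*44 = (21*(√2*√0)/31)*44 = (21*(√2*0)/31)*44 = ((21/31)*0)*44 = 0*44 = 0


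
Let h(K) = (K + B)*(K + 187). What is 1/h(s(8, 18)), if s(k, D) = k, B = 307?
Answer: 1/61425 ≈ 1.6280e-5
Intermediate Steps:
h(K) = (187 + K)*(307 + K) (h(K) = (K + 307)*(K + 187) = (307 + K)*(187 + K) = (187 + K)*(307 + K))
1/h(s(8, 18)) = 1/(57409 + 8² + 494*8) = 1/(57409 + 64 + 3952) = 1/61425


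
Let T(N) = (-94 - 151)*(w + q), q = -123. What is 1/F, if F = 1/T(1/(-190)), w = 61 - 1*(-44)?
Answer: 4410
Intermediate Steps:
w = 105 (w = 61 + 44 = 105)
T(N) = 4410 (T(N) = (-94 - 151)*(105 - 123) = -245*(-18) = 4410)
F = 1/4410 ≈ 0.00022676
1/F = 1/(1/4410) = 4410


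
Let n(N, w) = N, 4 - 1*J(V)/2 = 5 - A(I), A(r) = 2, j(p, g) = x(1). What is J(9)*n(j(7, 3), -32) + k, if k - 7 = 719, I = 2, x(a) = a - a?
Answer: 726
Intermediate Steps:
x(a) = 0
k = 726 (k = 7 + 719 = 726)
j(p, g) = 0
J(V) = 2 (J(V) = 8 - 2*(5 - 1*2) = 8 - 2*(5 - 2) = 8 - 2*3 = 8 - 6 = 2)
J(9)*n(j(7, 3), -32) + k = 2*0 + 726 = 0 + 726 = 726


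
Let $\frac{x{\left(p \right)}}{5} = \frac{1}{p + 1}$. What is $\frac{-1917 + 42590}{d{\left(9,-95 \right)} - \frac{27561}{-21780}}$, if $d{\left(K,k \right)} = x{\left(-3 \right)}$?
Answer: $- \frac{295285980}{8963} \approx -32945.0$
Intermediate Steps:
$x{\left(p \right)} = \frac{5}{1 + p}$ ($x{\left(p \right)} = \frac{5}{p + 1} = \frac{5}{1 + p}$)
$d{\left(K,k \right)} = - \frac{5}{2}$ ($d{\left(K,k \right)} = \frac{5}{1 - 3} = \frac{5}{-2} = 5 \left(- \frac{1}{2}\right) = - \frac{5}{2}$)
$\frac{-1917 + 42590}{d{\left(9,-95 \right)} - \frac{27561}{-21780}} = \frac{-1917 + 42590}{- \frac{5}{2} - \frac{27561}{-21780}} = \frac{40673}{- \frac{5}{2} - - \frac{9187}{7260}} = \frac{40673}{- \frac{5}{2} + \frac{9187}{7260}} = \frac{40673}{- \frac{8963}{7260}} = 40673 \left(- \frac{7260}{8963}\right) = - \frac{295285980}{8963}$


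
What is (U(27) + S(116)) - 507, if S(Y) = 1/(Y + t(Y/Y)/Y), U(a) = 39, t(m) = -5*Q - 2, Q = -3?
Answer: -6303376/13469 ≈ -467.99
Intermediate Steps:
t(m) = 13 (t(m) = -5*(-3) - 2 = 15 - 2 = 13)
S(Y) = 1/(Y + 13/Y)
(U(27) + S(116)) - 507 = (39 + 116/(13 + 116²)) - 507 = (39 + 116/(13 + 13456)) - 507 = (39 + 116/13469) - 507 = 525407/13469 - 507 = -6303376/13469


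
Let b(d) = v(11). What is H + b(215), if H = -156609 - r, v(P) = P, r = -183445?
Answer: 26847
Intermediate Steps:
b(d) = 11
H = 26836 (H = -156609 - 1*(-183445) = -156609 + 183445 = 26836)
H + b(215) = 26836 + 11 = 26847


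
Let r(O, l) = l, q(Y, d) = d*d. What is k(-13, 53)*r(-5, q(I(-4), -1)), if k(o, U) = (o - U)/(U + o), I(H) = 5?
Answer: -33/20 ≈ -1.6500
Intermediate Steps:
q(Y, d) = d²
k(o, U) = (o - U)/(U + o)
k(-13, 53)*r(-5, q(I(-4), -1)) = ((-13 - 1*53)/(53 - 13))*(-1)² = ((-13 - 53)/40)*1 = ((1/40)*(-66))*1 = -33/20*1 = -33/20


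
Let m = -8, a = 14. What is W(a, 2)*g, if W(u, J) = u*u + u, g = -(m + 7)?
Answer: 210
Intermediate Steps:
g = 1 (g = -(-8 + 7) = -1*(-1) = 1)
W(u, J) = u + u² (W(u, J) = u² + u = u + u²)
W(a, 2)*g = (14*(1 + 14))*1 = (14*15)*1 = 210*1 = 210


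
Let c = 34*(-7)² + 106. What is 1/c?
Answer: 1/1772 ≈ 0.00056433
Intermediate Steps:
c = 1772 (c = 34*49 + 106 = 1666 + 106 = 1772)
1/c = 1/1772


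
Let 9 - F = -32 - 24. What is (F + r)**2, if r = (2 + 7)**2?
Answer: 21316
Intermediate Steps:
F = 65 (F = 9 - (-32 - 24) = 9 - 1*(-56) = 9 + 56 = 65)
r = 81 (r = 9**2 = 81)
(F + r)**2 = (65 + 81)**2 = 146**2 = 21316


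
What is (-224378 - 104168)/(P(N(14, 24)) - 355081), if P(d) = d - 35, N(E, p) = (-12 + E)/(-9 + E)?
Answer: 821365/887789 ≈ 0.92518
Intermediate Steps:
N(E, p) = (-12 + E)/(-9 + E)
P(d) = -35 + d
(-224378 - 104168)/(P(N(14, 24)) - 355081) = (-224378 - 104168)/((-35 + (-12 + 14)/(-9 + 14)) - 355081) = -328546/((-35 + 2/5) - 355081) = -328546/(-173/5 - 355081) = -328546/(-1775578/5) = -328546*(-5/1775578) = 821365/887789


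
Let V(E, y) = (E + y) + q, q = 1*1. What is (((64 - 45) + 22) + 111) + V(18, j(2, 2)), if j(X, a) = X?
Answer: 173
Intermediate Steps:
q = 1
V(E, y) = 1 + E + y (V(E, y) = (E + y) + 1 = 1 + E + y)
(((64 - 45) + 22) + 111) + V(18, j(2, 2)) = (((64 - 45) + 22) + 111) + (1 + 18 + 2) = ((19 + 22) + 111) + 21 = (41 + 111) + 21 = 152 + 21 = 173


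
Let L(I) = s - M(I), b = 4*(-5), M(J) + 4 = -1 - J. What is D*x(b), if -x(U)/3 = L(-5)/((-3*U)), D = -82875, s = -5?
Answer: -82875/4 ≈ -20719.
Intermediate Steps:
M(J) = -5 - J (M(J) = -4 + (-1 - J) = -5 - J)
b = -20
L(I) = I (L(I) = -5 - (-5 - I) = -5 + (5 + I) = I)
x(U) = -5/U (x(U) = -(-15)/((-3*U)) = -(-15)*(-1/(3*U)) = -5/U)
D*x(b) = -(-414375)/(-20) = -(-414375)*(-1)/20 = -82875*1/4 = -82875/4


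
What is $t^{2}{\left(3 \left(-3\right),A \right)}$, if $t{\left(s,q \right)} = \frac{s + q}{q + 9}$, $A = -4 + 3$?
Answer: $\frac{25}{16} \approx 1.5625$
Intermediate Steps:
$A = -1$
$t{\left(s,q \right)} = \frac{q + s}{9 + q}$
$t^{2}{\left(3 \left(-3\right),A \right)} = \left(\frac{-1 + 3 \left(-3\right)}{9 - 1}\right)^{2} = \left(\frac{-1 - 9}{8}\right)^{2} = \left(\frac{1}{8} \left(-10\right)\right)^{2} = \left(- \frac{5}{4}\right)^{2} = \frac{25}{16}$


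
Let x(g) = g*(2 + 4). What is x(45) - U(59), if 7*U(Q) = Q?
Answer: 1831/7 ≈ 261.57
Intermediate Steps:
x(g) = 6*g (x(g) = g*6 = 6*g)
U(Q) = Q/7
x(45) - U(59) = 6*45 - 59/7 = 270 - 1*59/7 = 270 - 59/7 = 1831/7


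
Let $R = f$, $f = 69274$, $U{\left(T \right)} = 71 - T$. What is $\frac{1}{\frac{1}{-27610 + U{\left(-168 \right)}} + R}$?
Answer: $\frac{27371}{1896098653} \approx 1.4435 \cdot 10^{-5}$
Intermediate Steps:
$R = 69274$
$\frac{1}{\frac{1}{-27610 + U{\left(-168 \right)}} + R} = \frac{1}{\frac{1}{-27610 + \left(71 - -168\right)} + 69274} = \frac{1}{\frac{1}{-27610 + \left(71 + 168\right)} + 69274} = \frac{1}{\frac{1}{-27610 + 239} + 69274} = \frac{1}{\frac{1}{-27371} + 69274} = \frac{1}{- \frac{1}{27371} + 69274} = \frac{1}{\frac{1896098653}{27371}} = \frac{27371}{1896098653}$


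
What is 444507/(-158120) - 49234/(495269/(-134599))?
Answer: 1047616923350537/78311934280 ≈ 13377.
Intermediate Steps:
444507/(-158120) - 49234/(495269/(-134599)) = 444507*(-1/158120) - 49234/(495269*(-1/134599)) = -444507/158120 - 49234/(-495269/134599) = -444507/158120 - 49234*(-134599/495269) = -444507/158120 + 6626847166/495269 = 1047616923350537/78311934280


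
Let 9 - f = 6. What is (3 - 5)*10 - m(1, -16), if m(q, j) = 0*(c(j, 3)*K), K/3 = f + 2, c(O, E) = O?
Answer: -20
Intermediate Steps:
f = 3 (f = 9 - 1*6 = 9 - 6 = 3)
K = 15 (K = 3*(3 + 2) = 3*5 = 15)
m(q, j) = 0 (m(q, j) = 0*(j*15) = 0*(15*j) = 0)
(3 - 5)*10 - m(1, -16) = (3 - 5)*10 - 1*0 = -2*10 + 0 = -20 + 0 = -20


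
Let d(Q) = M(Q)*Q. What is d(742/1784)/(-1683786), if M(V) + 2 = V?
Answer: 174741/446575967968 ≈ 3.9129e-7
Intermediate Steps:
M(V) = -2 + V
d(Q) = Q*(-2 + Q) (d(Q) = (-2 + Q)*Q = Q*(-2 + Q))
d(742/1784)/(-1683786) = ((742/1784)*(-2 + 742/1784))/(-1683786) = ((742*(1/1784))*(-2 + 742*(1/1784)))*(-1/1683786) = (371*(-2 + 371/892)/892)*(-1/1683786) = ((371/892)*(-1413/892))*(-1/1683786) = -524223/795664*(-1/1683786) = 174741/446575967968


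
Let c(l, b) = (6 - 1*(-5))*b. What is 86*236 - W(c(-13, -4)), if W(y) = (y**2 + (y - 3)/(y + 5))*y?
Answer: 4115788/39 ≈ 1.0553e+5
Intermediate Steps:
c(l, b) = 11*b (c(l, b) = (6 + 5)*b = 11*b)
W(y) = y*(y**2 + (-3 + y)/(5 + y)) (W(y) = (y**2 + (-3 + y)/(5 + y))*y = y*(y**2 + (-3 + y)/(5 + y)))
86*236 - W(c(-13, -4)) = 86*236 - 11*(-4)*(-3 + 11*(-4) + (11*(-4))**3 + 5*(11*(-4))**2)/(5 + 11*(-4)) = 20296 - (-44)*(-3 - 44 + (-44)**3 + 5*(-44)**2)/(5 - 44) = 20296 - (-44)*(-3 - 44 - 85184 + 5*1936)/(-39) = 20296 - (-44)*(-1)*(-3 - 44 - 85184 + 9680)/39 = 20296 - (-44)*(-1)*(-75551)/39 = 20296 - 1*(-3324244/39) = 20296 + 3324244/39 = 4115788/39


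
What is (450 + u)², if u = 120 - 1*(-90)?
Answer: 435600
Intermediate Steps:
u = 210 (u = 120 + 90 = 210)
(450 + u)² = (450 + 210)² = 660² = 435600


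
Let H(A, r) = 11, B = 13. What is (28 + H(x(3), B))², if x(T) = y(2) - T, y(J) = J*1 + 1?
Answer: 1521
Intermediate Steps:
y(J) = 1 + J (y(J) = J + 1 = 1 + J)
x(T) = 3 - T (x(T) = (1 + 2) - T = 3 - T)
(28 + H(x(3), B))² = (28 + 11)² = 39² = 1521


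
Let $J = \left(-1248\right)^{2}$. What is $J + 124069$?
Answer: $1681573$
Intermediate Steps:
$J = 1557504$
$J + 124069 = 1557504 + 124069 = 1681573$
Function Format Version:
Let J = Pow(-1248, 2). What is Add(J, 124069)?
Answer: 1681573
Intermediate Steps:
J = 1557504
Add(J, 124069) = Add(1557504, 124069) = 1681573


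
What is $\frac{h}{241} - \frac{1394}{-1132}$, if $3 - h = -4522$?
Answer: $\frac{2729127}{136406} \approx 20.007$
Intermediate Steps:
$h = 4525$ ($h = 3 - -4522 = 3 + 4522 = 4525$)
$\frac{h}{241} - \frac{1394}{-1132} = \frac{4525}{241} - \frac{1394}{-1132} = 4525 \cdot \frac{1}{241} - - \frac{697}{566} = \frac{4525}{241} + \frac{697}{566} = \frac{2729127}{136406}$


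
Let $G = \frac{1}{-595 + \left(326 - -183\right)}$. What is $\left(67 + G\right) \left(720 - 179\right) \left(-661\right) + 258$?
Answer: $- \frac{2060117173}{86} \approx -2.3955 \cdot 10^{7}$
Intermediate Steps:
$G = - \frac{1}{86}$ ($G = \frac{1}{-595 + \left(326 + 183\right)} = \frac{1}{-595 + 509} = \frac{1}{-86} = - \frac{1}{86} \approx -0.011628$)
$\left(67 + G\right) \left(720 - 179\right) \left(-661\right) + 258 = \left(67 - \frac{1}{86}\right) \left(720 - 179\right) \left(-661\right) + 258 = \frac{5761}{86} \cdot 541 \left(-661\right) + 258 = \frac{3116701}{86} \left(-661\right) + 258 = - \frac{2060139361}{86} + 258 = - \frac{2060117173}{86}$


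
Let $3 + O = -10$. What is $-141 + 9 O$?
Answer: $-258$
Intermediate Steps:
$O = -13$ ($O = -3 - 10 = -13$)
$-141 + 9 O = -141 + 9 \left(-13\right) = -141 - 117 = -258$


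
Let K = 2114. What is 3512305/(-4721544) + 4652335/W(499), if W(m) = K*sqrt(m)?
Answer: -3512305/4721544 + 4652335*sqrt(499)/1054886 ≈ 97.774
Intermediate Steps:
W(m) = 2114*sqrt(m)
3512305/(-4721544) + 4652335/W(499) = 3512305/(-4721544) + 4652335/((2114*sqrt(499))) = 3512305*(-1/4721544) + 4652335*(sqrt(499)/1054886) = -3512305/4721544 + 4652335*sqrt(499)/1054886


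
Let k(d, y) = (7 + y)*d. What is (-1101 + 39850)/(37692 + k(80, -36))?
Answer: 38749/35372 ≈ 1.0955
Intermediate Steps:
k(d, y) = d*(7 + y)
(-1101 + 39850)/(37692 + k(80, -36)) = (-1101 + 39850)/(37692 + 80*(7 - 36)) = 38749/(37692 + 80*(-29)) = 38749/(37692 - 2320) = 38749/35372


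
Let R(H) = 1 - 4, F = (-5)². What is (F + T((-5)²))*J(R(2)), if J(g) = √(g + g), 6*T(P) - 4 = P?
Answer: 179*I*√6/6 ≈ 73.076*I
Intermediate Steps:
F = 25
T(P) = ⅔ + P/6
R(H) = -3
J(g) = √2*√g (J(g) = √(2*g) = √2*√g)
(F + T((-5)²))*J(R(2)) = (25 + (⅔ + (⅙)*(-5)²))*(√2*√(-3)) = (25 + (⅔ + (⅙)*25))*(√2*(I*√3)) = (25 + (⅔ + 25/6))*(I*√6) = (25 + 29/6)*(I*√6) = 179*(I*√6)/6 = 179*I*√6/6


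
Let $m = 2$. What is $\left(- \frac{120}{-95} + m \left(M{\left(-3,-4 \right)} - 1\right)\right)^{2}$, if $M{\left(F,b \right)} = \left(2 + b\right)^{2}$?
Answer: $\frac{19044}{361} \approx 52.753$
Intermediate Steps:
$\left(- \frac{120}{-95} + m \left(M{\left(-3,-4 \right)} - 1\right)\right)^{2} = \left(- \frac{120}{-95} + 2 \left(\left(2 - 4\right)^{2} - 1\right)\right)^{2} = \left(\left(-120\right) \left(- \frac{1}{95}\right) + 2 \left(\left(-2\right)^{2} - 1\right)\right)^{2} = \left(\frac{24}{19} + 2 \left(4 - 1\right)\right)^{2} = \left(\frac{24}{19} + 2 \cdot 3\right)^{2} = \left(\frac{24}{19} + 6\right)^{2} = \left(\frac{138}{19}\right)^{2} = \frac{19044}{361}$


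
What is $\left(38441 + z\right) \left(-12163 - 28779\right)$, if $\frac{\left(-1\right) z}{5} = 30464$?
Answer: $4662434018$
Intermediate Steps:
$z = -152320$ ($z = \left(-5\right) 30464 = -152320$)
$\left(38441 + z\right) \left(-12163 - 28779\right) = \left(38441 - 152320\right) \left(-12163 - 28779\right) = \left(-113879\right) \left(-40942\right) = 4662434018$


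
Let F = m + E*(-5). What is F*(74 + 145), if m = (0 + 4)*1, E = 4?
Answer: -3504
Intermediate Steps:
m = 4 (m = 4*1 = 4)
F = -16 (F = 4 + 4*(-5) = 4 - 20 = -16)
F*(74 + 145) = -16*(74 + 145) = -16*219 = -3504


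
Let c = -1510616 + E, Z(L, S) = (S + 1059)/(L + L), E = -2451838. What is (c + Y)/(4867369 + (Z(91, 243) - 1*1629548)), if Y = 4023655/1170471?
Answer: -60293135138327/49267191441786 ≈ -1.2238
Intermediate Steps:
Z(L, S) = (1059 + S)/(2*L) (Z(L, S) = (1059 + S)/((2*L)) = (1059 + S)*(1/(2*L)) = (1059 + S)/(2*L))
c = -3962454 (c = -1510616 - 2451838 = -3962454)
Y = 4023655/1170471 (Y = 4023655*(1/1170471) = 4023655/1170471 ≈ 3.4376)
(c + Y)/(4867369 + (Z(91, 243) - 1*1629548)) = (-3962454 + 4023655/1170471)/(4867369 + ((½)*(1059 + 243)/91 - 1*1629548)) = -4637933472179/(1170471*(4867369 + ((½)*(1/91)*1302 - 1629548))) = -4637933472179/(1170471*(4867369 + (93/13 - 1629548))) = -4637933472179/(1170471*(4867369 - 21184031/13)) = -4637933472179/(1170471*42091766/13) = -4637933472179/1170471*13/42091766 = -60293135138327/49267191441786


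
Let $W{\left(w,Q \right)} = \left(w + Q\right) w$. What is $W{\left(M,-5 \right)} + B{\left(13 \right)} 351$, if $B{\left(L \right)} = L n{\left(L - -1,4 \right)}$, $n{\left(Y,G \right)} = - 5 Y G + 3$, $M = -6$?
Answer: $-1263885$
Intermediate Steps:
$W{\left(w,Q \right)} = w \left(Q + w\right)$ ($W{\left(w,Q \right)} = \left(Q + w\right) w = w \left(Q + w\right)$)
$n{\left(Y,G \right)} = 3 - 5 G Y$ ($n{\left(Y,G \right)} = - 5 G Y + 3 = 3 - 5 G Y$)
$B{\left(L \right)} = L \left(-17 - 20 L\right)$ ($B{\left(L \right)} = L \left(3 - 20 \left(L - -1\right)\right) = L \left(3 - 20 \left(L + 1\right)\right) = L \left(3 - 20 \left(1 + L\right)\right) = L \left(3 - \left(20 + 20 L\right)\right) = L \left(-17 - 20 L\right)$)
$W{\left(M,-5 \right)} + B{\left(13 \right)} 351 = - 6 \left(-5 - 6\right) + \left(-1\right) 13 \left(17 + 20 \cdot 13\right) 351 = \left(-6\right) \left(-11\right) + \left(-1\right) 13 \left(17 + 260\right) 351 = 66 + \left(-1\right) 13 \cdot 277 \cdot 351 = 66 - 1263951 = -1263885$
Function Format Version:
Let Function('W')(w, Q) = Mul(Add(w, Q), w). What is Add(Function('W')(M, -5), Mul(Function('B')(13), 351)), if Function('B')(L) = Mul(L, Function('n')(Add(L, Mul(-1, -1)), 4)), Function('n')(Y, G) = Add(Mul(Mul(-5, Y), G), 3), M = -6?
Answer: -1263885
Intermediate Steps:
Function('W')(w, Q) = Mul(w, Add(Q, w)) (Function('W')(w, Q) = Mul(Add(Q, w), w) = Mul(w, Add(Q, w)))
Function('n')(Y, G) = Add(3, Mul(-5, G, Y)) (Function('n')(Y, G) = Add(Mul(-5, G, Y), 3) = Add(3, Mul(-5, G, Y)))
Function('B')(L) = Mul(L, Add(-17, Mul(-20, L))) (Function('B')(L) = Mul(L, Add(3, Mul(-5, 4, Add(L, Mul(-1, -1))))) = Mul(L, Add(3, Mul(-5, 4, Add(L, 1)))) = Mul(L, Add(3, Mul(-5, 4, Add(1, L)))) = Mul(L, Add(3, Add(-20, Mul(-20, L)))) = Mul(L, Add(-17, Mul(-20, L))))
Add(Function('W')(M, -5), Mul(Function('B')(13), 351)) = Add(Mul(-6, Add(-5, -6)), Mul(Mul(-1, 13, Add(17, Mul(20, 13))), 351)) = Add(Mul(-6, -11), Mul(Mul(-1, 13, Add(17, 260)), 351)) = Add(66, Mul(Mul(-1, 13, 277), 351)) = Add(66, Mul(-3601, 351)) = Add(66, -1263951) = -1263885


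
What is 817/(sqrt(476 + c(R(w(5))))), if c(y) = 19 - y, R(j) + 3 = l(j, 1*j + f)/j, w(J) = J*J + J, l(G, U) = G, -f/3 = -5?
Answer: 817*sqrt(497)/497 ≈ 36.647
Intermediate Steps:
f = 15 (f = -3*(-5) = 15)
w(J) = J + J**2 (w(J) = J**2 + J = J + J**2)
R(j) = -2 (R(j) = -3 + j/j = -3 + 1 = -2)
817/(sqrt(476 + c(R(w(5))))) = 817/(sqrt(476 + (19 - 1*(-2)))) = 817/(sqrt(476 + (19 + 2))) = 817/(sqrt(476 + 21)) = 817/(sqrt(497)) = 817*(sqrt(497)/497) = 817*sqrt(497)/497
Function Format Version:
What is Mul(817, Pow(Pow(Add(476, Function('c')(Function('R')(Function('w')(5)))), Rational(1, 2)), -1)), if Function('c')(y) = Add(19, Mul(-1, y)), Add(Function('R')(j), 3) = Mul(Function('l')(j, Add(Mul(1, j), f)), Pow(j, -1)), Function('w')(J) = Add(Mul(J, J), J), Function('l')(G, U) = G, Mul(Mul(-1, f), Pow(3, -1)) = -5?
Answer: Mul(Rational(817, 497), Pow(497, Rational(1, 2))) ≈ 36.647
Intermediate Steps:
f = 15 (f = Mul(-3, -5) = 15)
Function('w')(J) = Add(J, Pow(J, 2)) (Function('w')(J) = Add(Pow(J, 2), J) = Add(J, Pow(J, 2)))
Function('R')(j) = -2 (Function('R')(j) = Add(-3, Mul(j, Pow(j, -1))) = Add(-3, 1) = -2)
Mul(817, Pow(Pow(Add(476, Function('c')(Function('R')(Function('w')(5)))), Rational(1, 2)), -1)) = Mul(817, Pow(Pow(Add(476, Add(19, Mul(-1, -2))), Rational(1, 2)), -1)) = Mul(817, Pow(Pow(Add(476, Add(19, 2)), Rational(1, 2)), -1)) = Mul(817, Pow(Pow(Add(476, 21), Rational(1, 2)), -1)) = Mul(817, Pow(Pow(497, Rational(1, 2)), -1)) = Mul(817, Mul(Rational(1, 497), Pow(497, Rational(1, 2)))) = Mul(Rational(817, 497), Pow(497, Rational(1, 2)))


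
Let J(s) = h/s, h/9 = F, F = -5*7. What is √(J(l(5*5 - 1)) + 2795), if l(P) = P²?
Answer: √178845/8 ≈ 52.863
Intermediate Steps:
F = -35
h = -315 (h = 9*(-35) = -315)
J(s) = -315/s
√(J(l(5*5 - 1)) + 2795) = √(-315/(5*5 - 1)² + 2795) = √(-315/(25 - 1)² + 2795) = √(-315/(24²) + 2795) = √(-315/576 + 2795) = √(-315*1/576 + 2795) = √(-35/64 + 2795) = √(178845/64) = √178845/8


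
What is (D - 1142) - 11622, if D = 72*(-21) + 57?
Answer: -14219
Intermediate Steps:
D = -1455 (D = -1512 + 57 = -1455)
(D - 1142) - 11622 = (-1455 - 1142) - 11622 = -2597 - 11622 = -14219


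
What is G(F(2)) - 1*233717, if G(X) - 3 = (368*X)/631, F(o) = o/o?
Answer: -147473166/631 ≈ -2.3371e+5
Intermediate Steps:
F(o) = 1
G(X) = 3 + 368*X/631 (G(X) = 3 + (368*X)/631 = 3 + (368*X)*(1/631) = 3 + 368*X/631)
G(F(2)) - 1*233717 = (3 + (368/631)*1) - 1*233717 = (3 + 368/631) - 233717 = 2261/631 - 233717 = -147473166/631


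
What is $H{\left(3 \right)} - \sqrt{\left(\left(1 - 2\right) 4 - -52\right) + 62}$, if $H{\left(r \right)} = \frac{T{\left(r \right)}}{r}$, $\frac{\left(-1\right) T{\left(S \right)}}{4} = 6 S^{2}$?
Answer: $-72 - \sqrt{110} \approx -82.488$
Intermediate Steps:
$T{\left(S \right)} = - 24 S^{2}$ ($T{\left(S \right)} = - 4 \cdot 6 S^{2} = - 24 S^{2}$)
$H{\left(r \right)} = - 24 r$ ($H{\left(r \right)} = \frac{\left(-24\right) r^{2}}{r} = - 24 r$)
$H{\left(3 \right)} - \sqrt{\left(\left(1 - 2\right) 4 - -52\right) + 62} = \left(-24\right) 3 - \sqrt{\left(\left(1 - 2\right) 4 - -52\right) + 62} = -72 - \sqrt{\left(\left(-1\right) 4 + 52\right) + 62} = -72 - \sqrt{\left(-4 + 52\right) + 62} = -72 - \sqrt{48 + 62} = -72 - \sqrt{110}$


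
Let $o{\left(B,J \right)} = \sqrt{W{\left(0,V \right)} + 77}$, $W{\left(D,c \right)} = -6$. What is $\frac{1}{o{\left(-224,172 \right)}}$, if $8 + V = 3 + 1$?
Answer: $\frac{\sqrt{71}}{71} \approx 0.11868$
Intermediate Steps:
$V = -4$ ($V = -8 + \left(3 + 1\right) = -8 + 4 = -4$)
$o{\left(B,J \right)} = \sqrt{71}$ ($o{\left(B,J \right)} = \sqrt{-6 + 77} = \sqrt{71}$)
$\frac{1}{o{\left(-224,172 \right)}} = \frac{1}{\sqrt{71}} = \frac{\sqrt{71}}{71}$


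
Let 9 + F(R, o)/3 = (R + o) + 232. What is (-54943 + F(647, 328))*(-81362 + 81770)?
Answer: -20950392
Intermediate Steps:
F(R, o) = 669 + 3*R + 3*o (F(R, o) = -27 + 3*((R + o) + 232) = -27 + 3*(232 + R + o) = -27 + (696 + 3*R + 3*o) = 669 + 3*R + 3*o)
(-54943 + F(647, 328))*(-81362 + 81770) = (-54943 + (669 + 3*647 + 3*328))*(-81362 + 81770) = (-54943 + (669 + 1941 + 984))*408 = (-54943 + 3594)*408 = -51349*408 = -20950392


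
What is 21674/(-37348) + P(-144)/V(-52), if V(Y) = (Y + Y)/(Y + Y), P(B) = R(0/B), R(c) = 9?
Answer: 157229/18674 ≈ 8.4197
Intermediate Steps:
P(B) = 9
V(Y) = 1 (V(Y) = (2*Y)/((2*Y)) = (2*Y)*(1/(2*Y)) = 1)
21674/(-37348) + P(-144)/V(-52) = 21674/(-37348) + 9/1 = 21674*(-1/37348) + 9*1 = -10837/18674 + 9 = 157229/18674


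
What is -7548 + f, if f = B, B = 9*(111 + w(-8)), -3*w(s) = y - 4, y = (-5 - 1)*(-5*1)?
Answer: -6627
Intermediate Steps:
y = 30 (y = -6*(-5) = 30)
w(s) = -26/3 (w(s) = -(30 - 4)/3 = -⅓*26 = -26/3)
B = 921 (B = 9*(111 - 26/3) = 9*(307/3) = 921)
f = 921
-7548 + f = -7548 + 921 = -6627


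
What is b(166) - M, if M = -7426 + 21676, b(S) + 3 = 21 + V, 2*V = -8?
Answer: -14236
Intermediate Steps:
V = -4 (V = (½)*(-8) = -4)
b(S) = 14 (b(S) = -3 + (21 - 4) = -3 + 17 = 14)
M = 14250
b(166) - M = 14 - 1*14250 = 14 - 14250 = -14236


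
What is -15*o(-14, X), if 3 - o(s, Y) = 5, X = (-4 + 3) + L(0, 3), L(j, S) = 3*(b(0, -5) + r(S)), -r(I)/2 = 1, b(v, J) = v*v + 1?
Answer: 30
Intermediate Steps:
b(v, J) = 1 + v² (b(v, J) = v² + 1 = 1 + v²)
r(I) = -2 (r(I) = -2*1 = -2)
L(j, S) = -3 (L(j, S) = 3*((1 + 0²) - 2) = 3*((1 + 0) - 2) = 3*(1 - 2) = 3*(-1) = -3)
X = -4 (X = (-4 + 3) - 3 = -1 - 3 = -4)
o(s, Y) = -2 (o(s, Y) = 3 - 1*5 = 3 - 5 = -2)
-15*o(-14, X) = -15*(-2) = 30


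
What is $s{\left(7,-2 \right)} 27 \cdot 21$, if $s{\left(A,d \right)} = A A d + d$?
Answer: $-56700$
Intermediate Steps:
$s{\left(A,d \right)} = d + d A^{2}$ ($s{\left(A,d \right)} = A^{2} d + d = d A^{2} + d = d + d A^{2}$)
$s{\left(7,-2 \right)} 27 \cdot 21 = - 2 \left(1 + 7^{2}\right) 27 \cdot 21 = - 2 \left(1 + 49\right) 27 \cdot 21 = \left(-2\right) 50 \cdot 27 \cdot 21 = \left(-100\right) 27 \cdot 21 = \left(-2700\right) 21 = -56700$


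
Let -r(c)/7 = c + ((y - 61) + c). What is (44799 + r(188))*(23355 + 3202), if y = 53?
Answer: 1121316211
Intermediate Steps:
r(c) = 56 - 14*c (r(c) = -7*(c + ((53 - 61) + c)) = -7*(c + (-8 + c)) = -7*(-8 + 2*c) = 56 - 14*c)
(44799 + r(188))*(23355 + 3202) = (44799 + (56 - 14*188))*(23355 + 3202) = (44799 + (56 - 2632))*26557 = (44799 - 2576)*26557 = 42223*26557 = 1121316211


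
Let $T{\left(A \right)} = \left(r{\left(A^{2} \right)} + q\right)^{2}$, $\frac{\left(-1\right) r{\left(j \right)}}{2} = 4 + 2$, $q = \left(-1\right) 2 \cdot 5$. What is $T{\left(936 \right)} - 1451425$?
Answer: $-1450941$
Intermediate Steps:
$q = -10$ ($q = \left(-2\right) 5 = -10$)
$r{\left(j \right)} = -12$ ($r{\left(j \right)} = - 2 \left(4 + 2\right) = \left(-2\right) 6 = -12$)
$T{\left(A \right)} = 484$ ($T{\left(A \right)} = \left(-12 - 10\right)^{2} = \left(-22\right)^{2} = 484$)
$T{\left(936 \right)} - 1451425 = 484 - 1451425 = -1450941$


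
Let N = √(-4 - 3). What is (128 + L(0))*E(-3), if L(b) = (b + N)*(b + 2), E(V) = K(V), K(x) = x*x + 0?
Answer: 1152 + 18*I*√7 ≈ 1152.0 + 47.624*I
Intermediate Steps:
N = I*√7 (N = √(-7) = I*√7 ≈ 2.6458*I)
K(x) = x² (K(x) = x² + 0 = x²)
E(V) = V²
L(b) = (2 + b)*(b + I*√7) (L(b) = (b + I*√7)*(b + 2) = (b + I*√7)*(2 + b) = (2 + b)*(b + I*√7))
(128 + L(0))*E(-3) = (128 + (0² + 2*0 + 2*I*√7 + I*0*√7))*(-3)² = (128 + (0 + 0 + 2*I*√7 + 0))*9 = (128 + 2*I*√7)*9 = 1152 + 18*I*√7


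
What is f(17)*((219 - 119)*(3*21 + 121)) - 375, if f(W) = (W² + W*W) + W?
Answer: 10947625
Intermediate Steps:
f(W) = W + 2*W² (f(W) = (W² + W²) + W = 2*W² + W = W + 2*W²)
f(17)*((219 - 119)*(3*21 + 121)) - 375 = (17*(1 + 2*17))*((219 - 119)*(3*21 + 121)) - 375 = (17*(1 + 34))*(100*(63 + 121)) - 375 = (17*35)*(100*184) - 375 = 595*18400 - 375 = 10948000 - 375 = 10947625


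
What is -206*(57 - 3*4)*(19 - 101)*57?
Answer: 43327980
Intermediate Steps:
-206*(57 - 3*4)*(19 - 101)*57 = -206*(57 - 12)*(-82)*57 = -9270*(-82)*57 = -206*(-3690)*57 = 760140*57 = 43327980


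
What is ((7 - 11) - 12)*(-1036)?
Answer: 16576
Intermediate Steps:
((7 - 11) - 12)*(-1036) = (-4 - 12)*(-1036) = -16*(-1036) = 16576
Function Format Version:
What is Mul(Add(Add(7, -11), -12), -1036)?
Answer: 16576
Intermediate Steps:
Mul(Add(Add(7, -11), -12), -1036) = Mul(Add(-4, -12), -1036) = Mul(-16, -1036) = 16576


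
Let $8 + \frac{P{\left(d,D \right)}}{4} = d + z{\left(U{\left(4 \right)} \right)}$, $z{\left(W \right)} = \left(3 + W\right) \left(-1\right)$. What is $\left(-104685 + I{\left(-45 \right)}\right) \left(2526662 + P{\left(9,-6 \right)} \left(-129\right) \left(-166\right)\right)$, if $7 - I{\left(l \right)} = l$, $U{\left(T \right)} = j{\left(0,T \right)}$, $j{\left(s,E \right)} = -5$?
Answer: $-291259557790$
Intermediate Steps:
$U{\left(T \right)} = -5$
$z{\left(W \right)} = -3 - W$
$I{\left(l \right)} = 7 - l$
$P{\left(d,D \right)} = -24 + 4 d$ ($P{\left(d,D \right)} = -32 + 4 \left(d - -2\right) = -32 + 4 \left(d + \left(-3 + 5\right)\right) = -32 + 4 \left(d + 2\right) = -32 + 4 \left(2 + d\right) = -32 + \left(8 + 4 d\right) = -24 + 4 d$)
$\left(-104685 + I{\left(-45 \right)}\right) \left(2526662 + P{\left(9,-6 \right)} \left(-129\right) \left(-166\right)\right) = \left(-104685 + \left(7 - -45\right)\right) \left(2526662 + \left(-24 + 4 \cdot 9\right) \left(-129\right) \left(-166\right)\right) = \left(-104685 + \left(7 + 45\right)\right) \left(2526662 + \left(-24 + 36\right) \left(-129\right) \left(-166\right)\right) = \left(-104685 + 52\right) \left(2526662 + 12 \left(-129\right) \left(-166\right)\right) = - 104633 \left(2526662 - -256968\right) = - 104633 \left(2526662 + 256968\right) = \left(-104633\right) 2783630 = -291259557790$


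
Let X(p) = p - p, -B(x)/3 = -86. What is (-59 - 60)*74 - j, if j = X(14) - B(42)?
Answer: -8548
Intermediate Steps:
B(x) = 258 (B(x) = -3*(-86) = 258)
X(p) = 0
j = -258 (j = 0 - 1*258 = 0 - 258 = -258)
(-59 - 60)*74 - j = (-59 - 60)*74 - 1*(-258) = -119*74 + 258 = -8806 + 258 = -8548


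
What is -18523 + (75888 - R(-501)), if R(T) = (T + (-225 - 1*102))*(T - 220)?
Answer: -539623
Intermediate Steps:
R(T) = (-327 + T)*(-220 + T) (R(T) = (T + (-225 - 102))*(-220 + T) = (T - 327)*(-220 + T) = (-327 + T)*(-220 + T))
-18523 + (75888 - R(-501)) = -18523 + (75888 - (71940 + (-501)² - 547*(-501))) = -18523 + (75888 - (71940 + 251001 + 274047)) = -18523 + (75888 - 1*596988) = -18523 + (75888 - 596988) = -18523 - 521100 = -539623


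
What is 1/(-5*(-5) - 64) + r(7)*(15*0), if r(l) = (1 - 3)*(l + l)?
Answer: -1/39 ≈ -0.025641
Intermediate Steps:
r(l) = -4*l
1/(-5*(-5) - 64) + r(7)*(15*0) = 1/(-5*(-5) - 64) + (-4*7)*(15*0) = 1/(25 - 64) - 28*0 = 1/(-39) + 0 = -1/39 + 0 = -1/39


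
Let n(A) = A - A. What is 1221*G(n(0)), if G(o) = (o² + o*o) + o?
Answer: 0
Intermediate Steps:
n(A) = 0
G(o) = o + 2*o² (G(o) = (o² + o²) + o = 2*o² + o = o + 2*o²)
1221*G(n(0)) = 1221*(0*(1 + 2*0)) = 1221*(0*(1 + 0)) = 1221*(0*1) = 1221*0 = 0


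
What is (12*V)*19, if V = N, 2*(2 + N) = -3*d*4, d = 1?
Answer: -1824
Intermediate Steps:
N = -8 (N = -2 + (-3*1*4)/2 = -2 + (-3*4)/2 = -2 + (½)*(-12) = -2 - 6 = -8)
V = -8
(12*V)*19 = (12*(-8))*19 = -96*19 = -1824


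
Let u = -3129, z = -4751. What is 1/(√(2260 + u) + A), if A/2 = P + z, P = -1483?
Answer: -12468/155451893 - I*√869/155451893 ≈ -8.0205e-5 - 1.8963e-7*I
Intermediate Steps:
A = -12468 (A = 2*(-1483 - 4751) = 2*(-6234) = -12468)
1/(√(2260 + u) + A) = 1/(√(2260 - 3129) - 12468) = 1/(√(-869) - 12468) = 1/(I*√869 - 12468) = 1/(-12468 + I*√869)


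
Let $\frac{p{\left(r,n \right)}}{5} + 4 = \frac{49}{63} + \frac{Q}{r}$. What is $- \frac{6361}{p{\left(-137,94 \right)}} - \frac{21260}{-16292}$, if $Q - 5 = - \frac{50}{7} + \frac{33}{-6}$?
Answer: $\frac{448682552411}{1113130535} \approx 403.08$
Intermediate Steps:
$Q = - \frac{107}{14}$ ($Q = 5 + \left(- \frac{50}{7} + \frac{33}{-6}\right) = 5 + \left(\left(-50\right) \frac{1}{7} + 33 \left(- \frac{1}{6}\right)\right) = 5 - \frac{177}{14} = - \frac{107}{14} \approx -7.6429$)
$p{\left(r,n \right)} = - \frac{145}{9} - \frac{535}{14 r}$ ($p{\left(r,n \right)} = -20 + 5 \left(\frac{49}{63} - \frac{107}{14 r}\right) = -20 + 5 \left(49 \cdot \frac{1}{63} - \frac{107}{14 r}\right) = -20 + 5 \left(\frac{7}{9} - \frac{107}{14 r}\right) = -20 + \left(\frac{35}{9} - \frac{535}{14 r}\right) = - \frac{145}{9} - \frac{535}{14 r}$)
$- \frac{6361}{p{\left(-137,94 \right)}} - \frac{21260}{-16292} = - \frac{6361}{\frac{5}{126} \frac{1}{-137} \left(-963 - -55622\right)} - \frac{21260}{-16292} = - \frac{6361}{\frac{5}{126} \left(- \frac{1}{137}\right) \left(-963 + 55622\right)} - - \frac{5315}{4073} = - \frac{6361}{\frac{5}{126} \left(- \frac{1}{137}\right) 54659} + \frac{5315}{4073} = - \frac{6361}{- \frac{273295}{17262}} + \frac{5315}{4073} = \left(-6361\right) \left(- \frac{17262}{273295}\right) + \frac{5315}{4073} = \frac{109803582}{273295} + \frac{5315}{4073} = \frac{448682552411}{1113130535}$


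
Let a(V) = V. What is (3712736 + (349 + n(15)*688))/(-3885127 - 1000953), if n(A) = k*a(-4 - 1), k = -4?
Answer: -745369/977216 ≈ -0.76275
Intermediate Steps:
n(A) = 20 (n(A) = -4*(-4 - 1) = -4*(-5) = 20)
(3712736 + (349 + n(15)*688))/(-3885127 - 1000953) = (3712736 + (349 + 20*688))/(-3885127 - 1000953) = (3712736 + (349 + 13760))/(-4886080) = (3712736 + 14109)*(-1/4886080) = 3726845*(-1/4886080) = -745369/977216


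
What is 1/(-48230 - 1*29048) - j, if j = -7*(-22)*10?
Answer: -119008121/77278 ≈ -1540.0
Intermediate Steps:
j = 1540 (j = 154*10 = 1540)
1/(-48230 - 1*29048) - j = 1/(-48230 - 1*29048) - 1*1540 = 1/(-48230 - 29048) - 1540 = 1/(-77278) - 1540 = -1/77278 - 1540 = -119008121/77278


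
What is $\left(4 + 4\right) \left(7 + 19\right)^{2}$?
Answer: $5408$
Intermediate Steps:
$\left(4 + 4\right) \left(7 + 19\right)^{2} = 8 \cdot 26^{2} = 8 \cdot 676 = 5408$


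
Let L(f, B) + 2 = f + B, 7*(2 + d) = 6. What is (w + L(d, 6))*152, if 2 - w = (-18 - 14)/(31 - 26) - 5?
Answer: 86488/35 ≈ 2471.1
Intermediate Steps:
d = -8/7 (d = -2 + (1/7)*6 = -2 + 6/7 = -8/7 ≈ -1.1429)
L(f, B) = -2 + B + f (L(f, B) = -2 + (f + B) = -2 + (B + f) = -2 + B + f)
w = 67/5 (w = 2 - ((-18 - 14)/(31 - 26) - 5) = 2 - (-32/5 - 5) = 2 - 1*(-57/5) = 2 + 57/5 = 67/5 ≈ 13.400)
(w + L(d, 6))*152 = (67/5 + (-2 + 6 - 8/7))*152 = (67/5 + 20/7)*152 = (569/35)*152 = 86488/35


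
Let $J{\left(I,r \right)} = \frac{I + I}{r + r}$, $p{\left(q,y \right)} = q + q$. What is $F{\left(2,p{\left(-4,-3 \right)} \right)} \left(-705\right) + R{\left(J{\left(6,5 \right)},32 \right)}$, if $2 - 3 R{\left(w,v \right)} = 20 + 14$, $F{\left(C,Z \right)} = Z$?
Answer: $\frac{16888}{3} \approx 5629.3$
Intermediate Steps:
$p{\left(q,y \right)} = 2 q$
$J{\left(I,r \right)} = \frac{I}{r}$ ($J{\left(I,r \right)} = \frac{2 I}{2 r} = 2 I \frac{1}{2 r} = \frac{I}{r}$)
$R{\left(w,v \right)} = - \frac{32}{3}$ ($R{\left(w,v \right)} = \frac{2}{3} - \frac{20 + 14}{3} = \frac{2}{3} - \frac{34}{3} = - \frac{32}{3}$)
$F{\left(2,p{\left(-4,-3 \right)} \right)} \left(-705\right) + R{\left(J{\left(6,5 \right)},32 \right)} = 2 \left(-4\right) \left(-705\right) - \frac{32}{3} = \left(-8\right) \left(-705\right) - \frac{32}{3} = 5640 - \frac{32}{3} = \frac{16888}{3}$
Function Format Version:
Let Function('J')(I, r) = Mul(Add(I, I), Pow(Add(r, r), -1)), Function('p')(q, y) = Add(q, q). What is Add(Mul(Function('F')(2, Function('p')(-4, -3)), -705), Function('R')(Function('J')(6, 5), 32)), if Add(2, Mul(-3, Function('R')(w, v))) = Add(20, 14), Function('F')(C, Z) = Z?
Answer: Rational(16888, 3) ≈ 5629.3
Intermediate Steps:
Function('p')(q, y) = Mul(2, q)
Function('J')(I, r) = Mul(I, Pow(r, -1)) (Function('J')(I, r) = Mul(Mul(2, I), Pow(Mul(2, r), -1)) = Mul(Mul(2, I), Mul(Rational(1, 2), Pow(r, -1))) = Mul(I, Pow(r, -1)))
Function('R')(w, v) = Rational(-32, 3) (Function('R')(w, v) = Add(Rational(2, 3), Mul(Rational(-1, 3), Add(20, 14))) = Add(Rational(2, 3), Mul(Rational(-1, 3), 34)) = Add(Rational(2, 3), Rational(-34, 3)) = Rational(-32, 3))
Add(Mul(Function('F')(2, Function('p')(-4, -3)), -705), Function('R')(Function('J')(6, 5), 32)) = Add(Mul(Mul(2, -4), -705), Rational(-32, 3)) = Add(Mul(-8, -705), Rational(-32, 3)) = Add(5640, Rational(-32, 3)) = Rational(16888, 3)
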